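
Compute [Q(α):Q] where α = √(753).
[Q(α):Q] = 2

[Q(α):Q] equals the degree of the minimal polynomial of α. Here α^2 = 753 and x^2 - 753 is irreducible (d = 753 is squarefree, ≠ 1, hence not a square), so deg(m_α) = 2. Thus [Q(α):Q] = 2.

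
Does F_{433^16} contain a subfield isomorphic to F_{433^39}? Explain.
No: F_{433^39} is not a subfield of F_{433^16}

F_{p^m} embeds in F_{p^n} iff m | n. Here 39 ∤ 16 (since 16 = 0·39 + 16 with remainder 16 ≠ 0), so F_{433^39} is not a subfield of F_{433^16}. Equivalently: if it were, the tower law would give 39 = [F_{433^39}:F_433] dividing [F_{433^16}:F_433] = 16, contradiction.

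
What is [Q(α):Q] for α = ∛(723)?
[Q(α):Q] = 3

The minimal polynomial of α is x^3 - 723, irreducible over Q since 723 is not a perfect cube (so x^3 - 723 has no rational root). Hence [Q(α):Q] = deg(m_α) = 3.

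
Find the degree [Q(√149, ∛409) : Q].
[Q(√149, ∛409) : Q] = 6

Let L = Q(√149, ∛409). Since Q(√149) ⊂ L and [Q(√149):Q] = 2, the tower law gives 2 | [L:Q]. Likewise Q(∛409) ⊂ L with [Q(∛409):Q] = 3 (because 409 is not a perfect cube), so 3 | [L:Q]. As gcd(2,3) = 1, [L:Q] is divisible by 6. Conversely L is generated over Q by √149 and ∛409, so [L:Q] ≤ 2·3 = 6. Therefore [Q(√149, ∛409) : Q] = 6.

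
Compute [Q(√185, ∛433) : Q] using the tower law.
[Q(√185, ∛433) : Q] = 6

Let L = Q(√185, ∛433). Since Q(√185) ⊂ L and [Q(√185):Q] = 2, the tower law gives 2 | [L:Q]. Likewise Q(∛433) ⊂ L with [Q(∛433):Q] = 3 (because 433 is not a perfect cube), so 3 | [L:Q]. As gcd(2,3) = 1, [L:Q] is divisible by 6. Conversely L is generated over Q by √185 and ∛433, so [L:Q] ≤ 2·3 = 6. Therefore [Q(√185, ∛433) : Q] = 6.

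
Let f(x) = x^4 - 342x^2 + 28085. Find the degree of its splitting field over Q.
[K : Q] = 4

Solving the quadratic in x^2: x^2 = (342 ± √(342^2 - 4·28085))/2 = (342 ± √4624)/2 = (342 ± 68)/2, giving x^2 = 137 or x^2 = 205. So f(x) = (x^2 - 137)(x^2 - 205) and the roots of f are ±√137, ±√205. Hence the splitting field is K = Q(√137, √205). Since 137 and 205 are distinct squarefree integers > 1, their product 28085 is not a perfect square, so √205 ∉ Q(√137). By the tower law [K:Q] = [Q(√137,√205):Q(√137)] · [Q(√137):Q] = 2 · 2 = 4.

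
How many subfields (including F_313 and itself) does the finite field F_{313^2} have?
F_{313^2} has 2 subfields

The subfields of F_{p^n} are exactly the fields F_{p^d} for d | n (each is the fixed field of the unique index-d subgroup of Gal(F_{p^n}/F_p) ≅ Z/nZ). The divisors of n = 2 are {1, 2}, giving 2 subfields: F_{313^1}, F_{313^2}.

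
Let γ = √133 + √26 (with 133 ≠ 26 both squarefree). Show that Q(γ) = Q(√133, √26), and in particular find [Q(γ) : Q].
[Q(γ) : Q] = 4 (equivalently, Q(γ) = Q(√133, √26))

Obviously Q(γ) ⊆ Q(√133, √26), and [Q(√133, √26):Q] = 4 (since 133, 26 are distinct squarefree integers > 1 with 3458 not a perfect square). To show equality we compute the minimal polynomial of γ. From γ = √133 + √26: γ^2 = 133 + 2√(3458) + 26 = 159 + 2√(3458), so γ^2 - 159 = 2√(3458); squaring, (γ^2 - 159)^2 = 4·3458, i.e. γ^4 - 318γ^2 + 25281 - 13832 = 0, i.e. γ^4 - 318γ^2 + 11449 = 0. So γ is a root of x^4 - 318x^2 + 11449. This polynomial is irreducible over Q: it has no rational root (each ±√133 ± √26 is irrational), and any factorization into two quadratics over Q would force √(3458) ∈ Q (pairing opposite roots) or √133, √26 ∈ Q (other pairings), all impossible. Hence [Q(γ):Q] = 4 = [Q(√133, √26):Q], so Q(γ) = Q(√133, √26).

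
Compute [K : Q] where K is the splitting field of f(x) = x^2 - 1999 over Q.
[K : Q] = 2

f(x) = x^2 - 1999 factors as (x - √1999)(x + √1999). The splitting field is K = Q(√1999). Since 1999 is squarefree and > 1, it is not a perfect square, so x^2 - 1999 is irreducible over Q and [Q(√1999) : Q] = 2. Hence [K : Q] = 2.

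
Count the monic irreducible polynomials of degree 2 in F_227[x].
There are 25651 monic irreducible polynomials of degree 2 over F_227

Each element of F_{227^2} that lies in no proper subfield is a root of exactly one monic irreducible of degree 2 over F_227, and each such polynomial has 2 distinct roots in F_{227^2}. By Möbius inversion the count is N_227(2) = (1/2) Σ_{d|2} μ(2/d) · 227^d = (1/2)(μ(2)·227^1 + μ(1)·227^2) = 51302/2 = 25651.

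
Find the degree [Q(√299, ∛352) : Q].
[Q(√299, ∛352) : Q] = 6

Let L = Q(√299, ∛352). Since Q(√299) ⊂ L and [Q(√299):Q] = 2, the tower law gives 2 | [L:Q]. Likewise Q(∛352) ⊂ L with [Q(∛352):Q] = 3 (because 352 is not a perfect cube), so 3 | [L:Q]. As gcd(2,3) = 1, [L:Q] is divisible by 6. Conversely L is generated over Q by √299 and ∛352, so [L:Q] ≤ 2·3 = 6. Therefore [Q(√299, ∛352) : Q] = 6.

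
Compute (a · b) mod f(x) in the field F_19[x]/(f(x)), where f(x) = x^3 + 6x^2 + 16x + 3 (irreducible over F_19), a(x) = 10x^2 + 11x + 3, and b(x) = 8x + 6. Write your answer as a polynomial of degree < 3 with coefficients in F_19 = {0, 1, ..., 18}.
a · b ≡ 10x^2 + 7x + 6 (mod f(x))

Multiply in F_19[x]: a(x)·b(x) = (10x^2 + 11x + 3)·(8x + 6) = 4x^3 + 15x^2 + 14x + 18. This has degree ≥ 3, so divide by f(x) over F_19: 4x^3 + 15x^2 + 14x + 18 = (4)·(x^3 + 6x^2 + 16x + 3) + (10x^2 + 7x + 6). Hence a·b ≡ 10x^2 + 7x + 6 (mod f). (F_19[x]/(f) is a field with 19^3 = 6859 elements since f is irreducible of degree 3.)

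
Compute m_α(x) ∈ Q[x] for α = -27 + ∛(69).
m_α(x) = x^3 + 81x^2 + 2187x + 19614

Set β = α + 27 = ∛(69), so β^3 = 69. Then (α + 27)^3 - 69 = 0, i.e. α is a root of g(x) = (x + 27)^3 - 69 = x^3 + 81x^2 + 2187x + 19614. Since g(x) = h(x + 27) where h(x) = x^3 - 69, and h is irreducible over Q (because 69 is not a perfect cube, so h has no rational root, and a monic cubic with no rational root is irreducible), g is also irreducible (irreducibility is preserved under the substitution x → x + 27). Hence m_α(x) = x^3 + 81x^2 + 2187x + 19614.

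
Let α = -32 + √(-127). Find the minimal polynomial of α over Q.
m_α(x) = x^2 + 64x + 1151

From α + 32 = √(-127), squaring gives (α + 32)^2 = -127, i.e. α^2 + 64α + 1024 = -127, so α^2 + 64α + 1151 = 0. The discriminant of x^2 + 64x + 1151 is (64)^2 - 4·(1151) = 4096 - 4604 = -508, and 4·(-127) is not a perfect square in Q since -127 is squarefree and ≠ 1. Hence x^2 + 64x + 1151 is irreducible over Q and is the minimal polynomial of α.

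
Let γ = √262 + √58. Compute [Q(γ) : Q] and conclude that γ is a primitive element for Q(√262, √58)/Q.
[Q(γ) : Q] = 4 (equivalently, Q(γ) = Q(√262, √58))

Obviously Q(γ) ⊆ Q(√262, √58), and [Q(√262, √58):Q] = 4 (since 262, 58 are distinct squarefree integers > 1 with 15196 not a perfect square). To show equality we compute the minimal polynomial of γ. From γ = √262 + √58: γ^2 = 262 + 2√(15196) + 58 = 320 + 2√(15196), so γ^2 - 320 = 2√(15196); squaring, (γ^2 - 320)^2 = 4·15196, i.e. γ^4 - 640γ^2 + 102400 - 60784 = 0, i.e. γ^4 - 640γ^2 + 41616 = 0. So γ is a root of x^4 - 640x^2 + 41616. This polynomial is irreducible over Q: it has no rational root (each ±√262 ± √58 is irrational), and any factorization into two quadratics over Q would force √(15196) ∈ Q (pairing opposite roots) or √262, √58 ∈ Q (other pairings), all impossible. Hence [Q(γ):Q] = 4 = [Q(√262, √58):Q], so Q(γ) = Q(√262, √58).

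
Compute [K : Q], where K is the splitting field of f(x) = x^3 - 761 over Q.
[K : Q] = 6

The roots of x^3 - 761 are ∛761, ω∛761, ω^2∛761 where ω = e^(2πi/3) is a primitive cube root of unity, so K = Q(∛761, ω). Now [Q(∛761):Q] = 3 (since 761 is not a perfect cube, x^3 - 761 is irreducible) and [Q(ω):Q] = 2. Both 2 and 3 divide [K:Q], and [K:Q] ≤ 3·2 = 6, so [K:Q] = 6. (Equivalently: Q(∛761) ⊂ R but ω ∉ R, so [K : Q(∛761)] = 2.)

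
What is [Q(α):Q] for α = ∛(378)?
[Q(α):Q] = 3

The minimal polynomial of α is x^3 - 378, irreducible over Q since 378 is not a perfect cube (so x^3 - 378 has no rational root). Hence [Q(α):Q] = deg(m_α) = 3.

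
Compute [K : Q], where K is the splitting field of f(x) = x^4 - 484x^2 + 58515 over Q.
[K : Q] = 4

Solving the quadratic in x^2: x^2 = (484 ± √(484^2 - 4·58515))/2 = (484 ± √196)/2 = (484 ± 14)/2, giving x^2 = 249 or x^2 = 235. So f(x) = (x^2 - 249)(x^2 - 235) and the roots of f are ±√249, ±√235. Hence the splitting field is K = Q(√249, √235). Since 249 and 235 are distinct squarefree integers > 1, their product 58515 is not a perfect square, so √235 ∉ Q(√249). By the tower law [K:Q] = [Q(√249,√235):Q(√249)] · [Q(√249):Q] = 2 · 2 = 4.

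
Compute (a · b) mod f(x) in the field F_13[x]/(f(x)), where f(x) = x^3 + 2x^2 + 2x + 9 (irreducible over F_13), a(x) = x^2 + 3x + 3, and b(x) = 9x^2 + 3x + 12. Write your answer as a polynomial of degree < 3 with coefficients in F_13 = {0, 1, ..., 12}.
a · b ≡ 6x^2 + 5x + 6 (mod f(x))

Multiply in F_13[x]: a(x)·b(x) = (x^2 + 3x + 3)·(9x^2 + 3x + 12) = 9x^4 + 4x^3 + 9x^2 + 6x + 10. This has degree ≥ 3, so divide by f(x) over F_13: 9x^4 + 4x^3 + 9x^2 + 6x + 10 = (9x + 12)·(x^3 + 2x^2 + 2x + 9) + (6x^2 + 5x + 6). Hence a·b ≡ 6x^2 + 5x + 6 (mod f). (F_13[x]/(f) is a field with 13^3 = 2197 elements since f is irreducible of degree 3.)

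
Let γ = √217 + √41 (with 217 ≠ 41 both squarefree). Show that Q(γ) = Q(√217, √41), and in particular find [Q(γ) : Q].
[Q(γ) : Q] = 4 (equivalently, Q(γ) = Q(√217, √41))

Obviously Q(γ) ⊆ Q(√217, √41), and [Q(√217, √41):Q] = 4 (since 217, 41 are distinct squarefree integers > 1 with 8897 not a perfect square). To show equality we compute the minimal polynomial of γ. From γ = √217 + √41: γ^2 = 217 + 2√(8897) + 41 = 258 + 2√(8897), so γ^2 - 258 = 2√(8897); squaring, (γ^2 - 258)^2 = 4·8897, i.e. γ^4 - 516γ^2 + 66564 - 35588 = 0, i.e. γ^4 - 516γ^2 + 30976 = 0. So γ is a root of x^4 - 516x^2 + 30976. This polynomial is irreducible over Q: it has no rational root (each ±√217 ± √41 is irrational), and any factorization into two quadratics over Q would force √(8897) ∈ Q (pairing opposite roots) or √217, √41 ∈ Q (other pairings), all impossible. Hence [Q(γ):Q] = 4 = [Q(√217, √41):Q], so Q(γ) = Q(√217, √41).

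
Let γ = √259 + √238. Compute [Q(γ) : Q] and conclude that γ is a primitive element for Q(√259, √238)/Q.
[Q(γ) : Q] = 4 (equivalently, Q(γ) = Q(√259, √238))

Obviously Q(γ) ⊆ Q(√259, √238), and [Q(√259, √238):Q] = 4 (since 259, 238 are distinct squarefree integers > 1 with 61642 not a perfect square). To show equality we compute the minimal polynomial of γ. From γ = √259 + √238: γ^2 = 259 + 2√(61642) + 238 = 497 + 2√(61642), so γ^2 - 497 = 2√(61642); squaring, (γ^2 - 497)^2 = 4·61642, i.e. γ^4 - 994γ^2 + 247009 - 246568 = 0, i.e. γ^4 - 994γ^2 + 441 = 0. So γ is a root of x^4 - 994x^2 + 441. This polynomial is irreducible over Q: it has no rational root (each ±√259 ± √238 is irrational), and any factorization into two quadratics over Q would force √(61642) ∈ Q (pairing opposite roots) or √259, √238 ∈ Q (other pairings), all impossible. Hence [Q(γ):Q] = 4 = [Q(√259, √238):Q], so Q(γ) = Q(√259, √238).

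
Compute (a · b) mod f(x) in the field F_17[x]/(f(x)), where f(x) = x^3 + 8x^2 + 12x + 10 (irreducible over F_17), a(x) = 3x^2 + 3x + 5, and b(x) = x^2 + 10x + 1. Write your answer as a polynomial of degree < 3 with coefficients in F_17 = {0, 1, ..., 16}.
a · b ≡ 15x^2 (mod f(x))

Multiply in F_17[x]: a(x)·b(x) = (3x^2 + 3x + 5)·(x^2 + 10x + 1) = 3x^4 + 16x^3 + 4x^2 + 2x + 5. This has degree ≥ 3, so divide by f(x) over F_17: 3x^4 + 16x^3 + 4x^2 + 2x + 5 = (3x + 9)·(x^3 + 8x^2 + 12x + 10) + (15x^2). Hence a·b ≡ 15x^2 (mod f). (F_17[x]/(f) is a field with 17^3 = 4913 elements since f is irreducible of degree 3.)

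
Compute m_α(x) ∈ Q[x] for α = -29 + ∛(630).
m_α(x) = x^3 + 87x^2 + 2523x + 23759

Set β = α + 29 = ∛(630), so β^3 = 630. Then (α + 29)^3 - 630 = 0, i.e. α is a root of g(x) = (x + 29)^3 - 630 = x^3 + 87x^2 + 2523x + 23759. Since g(x) = h(x + 29) where h(x) = x^3 - 630, and h is irreducible over Q (because 630 is not a perfect cube, so h has no rational root, and a monic cubic with no rational root is irreducible), g is also irreducible (irreducibility is preserved under the substitution x → x + 29). Hence m_α(x) = x^3 + 87x^2 + 2523x + 23759.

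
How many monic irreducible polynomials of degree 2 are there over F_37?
There are 666 monic irreducible polynomials of degree 2 over F_37

Each element of F_{37^2} that lies in no proper subfield is a root of exactly one monic irreducible of degree 2 over F_37, and each such polynomial has 2 distinct roots in F_{37^2}. By Möbius inversion the count is N_37(2) = (1/2) Σ_{d|2} μ(2/d) · 37^d = (1/2)(μ(2)·37^1 + μ(1)·37^2) = 1332/2 = 666.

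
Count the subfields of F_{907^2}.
F_{907^2} has 2 subfields

The subfields of F_{p^n} are exactly the fields F_{p^d} for d | n (each is the fixed field of the unique index-d subgroup of Gal(F_{p^n}/F_p) ≅ Z/nZ). The divisors of n = 2 are {1, 2}, giving 2 subfields: F_{907^1}, F_{907^2}.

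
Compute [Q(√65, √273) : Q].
[Q(√65, √273) : Q] = 4

[Q(√65):Q] = 2 (min poly x^2 - 65, irreducible since 65 is squarefree > 1). For the top step, suppose √273 ∈ Q(√65), say √273 = c + d√65 with c, d ∈ Q. Squaring: 273 = c^2 + 65d^2 + 2cd√65. Since √65 ∉ Q this forces 2cd = 0. If d = 0 then √273 = c ∈ Q, contradicting 273 squarefree > 1. If c = 0 then 273 = 65d^2, so 65·273 = (65d)^2 is a perfect square in Q — but 65·273 = 17745 is not a perfect square (since 65 and 273 are distinct squarefree integers). Contradiction. Hence √273 ∉ Q(√65), so x^2 - 273 stays irreducible over Q(√65) and [Q(√65, √273) : Q(√65)] = 2. By the tower law, [Q(√65, √273) : Q] = 2 · 2 = 4.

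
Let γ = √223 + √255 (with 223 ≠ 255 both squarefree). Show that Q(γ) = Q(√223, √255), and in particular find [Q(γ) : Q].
[Q(γ) : Q] = 4 (equivalently, Q(γ) = Q(√223, √255))

Obviously Q(γ) ⊆ Q(√223, √255), and [Q(√223, √255):Q] = 4 (since 223, 255 are distinct squarefree integers > 1 with 56865 not a perfect square). To show equality we compute the minimal polynomial of γ. From γ = √223 + √255: γ^2 = 223 + 2√(56865) + 255 = 478 + 2√(56865), so γ^2 - 478 = 2√(56865); squaring, (γ^2 - 478)^2 = 4·56865, i.e. γ^4 - 956γ^2 + 228484 - 227460 = 0, i.e. γ^4 - 956γ^2 + 1024 = 0. So γ is a root of x^4 - 956x^2 + 1024. This polynomial is irreducible over Q: it has no rational root (each ±√223 ± √255 is irrational), and any factorization into two quadratics over Q would force √(56865) ∈ Q (pairing opposite roots) or √223, √255 ∈ Q (other pairings), all impossible. Hence [Q(γ):Q] = 4 = [Q(√223, √255):Q], so Q(γ) = Q(√223, √255).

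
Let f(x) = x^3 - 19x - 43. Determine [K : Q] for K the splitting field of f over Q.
[K : Q] = 6

By the rational root test, any rational root of the monic integer polynomial f(x) = x^3 - 19x - 43 must be an integer dividing the constant term -43, i.e. one of ±{1, 43}. Evaluating: f(1) = -61, f(-1) = -25, f(43) = 78647, f(-43) = -78733; none is 0, so f has no rational root and is therefore irreducible over Q (a cubic with no linear factor over a field is irreducible). For an irreducible cubic, the Galois group is A_3 or S_3 according as the discriminant disc(f) = -4a^3 - 27b^2 = -4·(-19)^3 - 27·(-43)^2 = -22487 is or is not a square in Q. Here disc(f) = -22487 is not a perfect square in Q, so the Galois group of f over Q is not contained in A_3 and must be all of S_3. The splitting field has degree |S_3| = 6 over Q, so [K : Q] = 6.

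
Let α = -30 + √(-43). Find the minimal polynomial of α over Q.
m_α(x) = x^2 + 60x + 943

From α + 30 = √(-43), squaring gives (α + 30)^2 = -43, i.e. α^2 + 60α + 900 = -43, so α^2 + 60α + 943 = 0. The discriminant of x^2 + 60x + 943 is (60)^2 - 4·(943) = 3600 - 3772 = -172, and 4·(-43) is not a perfect square in Q since -43 is squarefree and ≠ 1. Hence x^2 + 60x + 943 is irreducible over Q and is the minimal polynomial of α.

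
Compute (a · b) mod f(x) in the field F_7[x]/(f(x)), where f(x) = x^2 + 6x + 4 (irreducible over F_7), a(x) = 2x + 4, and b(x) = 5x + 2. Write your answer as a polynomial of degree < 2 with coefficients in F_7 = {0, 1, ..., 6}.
a · b ≡ 6x + 3 (mod f(x))

Multiply in F_7[x]: a(x)·b(x) = (2x + 4)·(5x + 2) = 3x^2 + 3x + 1. This has degree ≥ 2, so divide by f(x) over F_7: 3x^2 + 3x + 1 = (3)·(x^2 + 6x + 4) + (6x + 3). Hence a·b ≡ 6x + 3 (mod f). (F_7[x]/(f) is a field with 7^2 = 49 elements since f is irreducible of degree 2.)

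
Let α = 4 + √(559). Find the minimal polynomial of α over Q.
m_α(x) = x^2 - 8x - 543

From α - 4 = √(559), squaring gives (α - 4)^2 = 559, i.e. α^2 - 8α + 16 = 559, so α^2 - 8α - 543 = 0. The discriminant of x^2 - 8x - 543 is (-8)^2 - 4·(-543) = 64 + 2172 = 2236, and 4·(559) is not a perfect square in Q since 559 is squarefree and ≠ 1. Hence x^2 - 8x - 543 is irreducible over Q and is the minimal polynomial of α.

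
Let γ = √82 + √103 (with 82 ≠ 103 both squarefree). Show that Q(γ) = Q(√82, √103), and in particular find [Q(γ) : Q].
[Q(γ) : Q] = 4 (equivalently, Q(γ) = Q(√82, √103))

Obviously Q(γ) ⊆ Q(√82, √103), and [Q(√82, √103):Q] = 4 (since 82, 103 are distinct squarefree integers > 1 with 8446 not a perfect square). To show equality we compute the minimal polynomial of γ. From γ = √82 + √103: γ^2 = 82 + 2√(8446) + 103 = 185 + 2√(8446), so γ^2 - 185 = 2√(8446); squaring, (γ^2 - 185)^2 = 4·8446, i.e. γ^4 - 370γ^2 + 34225 - 33784 = 0, i.e. γ^4 - 370γ^2 + 441 = 0. So γ is a root of x^4 - 370x^2 + 441. This polynomial is irreducible over Q: it has no rational root (each ±√82 ± √103 is irrational), and any factorization into two quadratics over Q would force √(8446) ∈ Q (pairing opposite roots) or √82, √103 ∈ Q (other pairings), all impossible. Hence [Q(γ):Q] = 4 = [Q(√82, √103):Q], so Q(γ) = Q(√82, √103).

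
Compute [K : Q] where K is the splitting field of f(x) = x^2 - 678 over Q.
[K : Q] = 2

f(x) = x^2 - 678 factors as (x - √678)(x + √678). The splitting field is K = Q(√678). Since 678 is squarefree and > 1, it is not a perfect square, so x^2 - 678 is irreducible over Q and [Q(√678) : Q] = 2. Hence [K : Q] = 2.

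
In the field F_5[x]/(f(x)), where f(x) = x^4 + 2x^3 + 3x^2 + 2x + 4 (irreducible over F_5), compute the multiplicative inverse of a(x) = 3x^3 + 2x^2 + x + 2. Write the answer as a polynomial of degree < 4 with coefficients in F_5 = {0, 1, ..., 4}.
a(x)^(-1) ≡ 2x^3 + 2x^2 + 2x + 4 (mod f(x))

Since f is irreducible over F_5, F_5[x]/(f) is a field and a(x) ≠ 0 has an inverse. Apply the extended Euclidean algorithm to f(x) and a(x) in F_5[x]: f(x) = (2x + 1)·a(x) + (4x^2 + 2x + 2);  a(x) = (2x + 2)·(4x^2 + 2x + 2) + (3x + 3);  (4x^2 + 2x + 2) = (3x + 1)·(3x + 3) + (4). The last nonzero remainder is the constant 4 = gcd(f, a) in F_5. Back-substituting through the division chain expresses 4 = s(x)·a(x) + t(x)·f(x) with s(x) ≡ 3x^3 + 3x^2 + 3x + 1 (mod f), so (3x^3 + 3x^2 + 3x + 1)·a(x) ≡ 4 (mod f). Multiplying by 4^(-1) ≡ 4 in F_5 gives a(x)^(-1) ≡ 4·(3x^3 + 3x^2 + 3x + 1) ≡ 2x^3 + 2x^2 + 2x + 4 (mod f). Check: (3x^3 + 2x^2 + x + 2)·(2x^3 + 2x^2 + 2x + 4) = x^6 + 2x^4 + 2x^3 + 4x^2 + 3x + 3 ≡ 1 (mod x^4 + 2x^3 + 3x^2 + 2x + 4).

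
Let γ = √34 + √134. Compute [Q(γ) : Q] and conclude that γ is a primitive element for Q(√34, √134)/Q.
[Q(γ) : Q] = 4 (equivalently, Q(γ) = Q(√34, √134))

Obviously Q(γ) ⊆ Q(√34, √134), and [Q(√34, √134):Q] = 4 (since 34, 134 are distinct squarefree integers > 1 with 4556 not a perfect square). To show equality we compute the minimal polynomial of γ. From γ = √34 + √134: γ^2 = 34 + 2√(4556) + 134 = 168 + 2√(4556), so γ^2 - 168 = 2√(4556); squaring, (γ^2 - 168)^2 = 4·4556, i.e. γ^4 - 336γ^2 + 28224 - 18224 = 0, i.e. γ^4 - 336γ^2 + 10000 = 0. So γ is a root of x^4 - 336x^2 + 10000. This polynomial is irreducible over Q: it has no rational root (each ±√34 ± √134 is irrational), and any factorization into two quadratics over Q would force √(4556) ∈ Q (pairing opposite roots) or √34, √134 ∈ Q (other pairings), all impossible. Hence [Q(γ):Q] = 4 = [Q(√34, √134):Q], so Q(γ) = Q(√34, √134).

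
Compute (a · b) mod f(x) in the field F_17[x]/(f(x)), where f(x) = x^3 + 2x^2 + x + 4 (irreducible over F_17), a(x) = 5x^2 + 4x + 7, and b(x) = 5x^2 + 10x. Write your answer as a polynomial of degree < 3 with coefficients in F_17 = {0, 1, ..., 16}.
a · b ≡ 10x^2 + x + 5 (mod f(x))

Multiply in F_17[x]: a(x)·b(x) = (5x^2 + 4x + 7)·(5x^2 + 10x) = 8x^4 + 2x^3 + 7x^2 + 2x. This has degree ≥ 3, so divide by f(x) over F_17: 8x^4 + 2x^3 + 7x^2 + 2x = (8x + 3)·(x^3 + 2x^2 + x + 4) + (10x^2 + x + 5). Hence a·b ≡ 10x^2 + x + 5 (mod f). (F_17[x]/(f) is a field with 17^3 = 4913 elements since f is irreducible of degree 3.)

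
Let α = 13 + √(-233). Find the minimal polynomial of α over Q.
m_α(x) = x^2 - 26x + 402

From α - 13 = √(-233), squaring gives (α - 13)^2 = -233, i.e. α^2 - 26α + 169 = -233, so α^2 - 26α + 402 = 0. The discriminant of x^2 - 26x + 402 is (-26)^2 - 4·(402) = 676 - 1608 = -932, and 4·(-233) is not a perfect square in Q since -233 is squarefree and ≠ 1. Hence x^2 - 26x + 402 is irreducible over Q and is the minimal polynomial of α.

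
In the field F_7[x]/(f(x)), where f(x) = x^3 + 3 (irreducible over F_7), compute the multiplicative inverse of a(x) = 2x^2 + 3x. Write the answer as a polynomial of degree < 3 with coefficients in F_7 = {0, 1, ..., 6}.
a(x)^(-1) ≡ 6x^2 + 6x + 5 (mod f(x))

Since f is irreducible over F_7, F_7[x]/(f) is a field and a(x) ≠ 0 has an inverse. Apply the extended Euclidean algorithm to f(x) and a(x) in F_7[x]: f(x) = (4x + 1)·a(x) + (4x + 3);  a(x) = (4x + 3)·(4x + 3) + (5). The last nonzero remainder is the constant 5 = gcd(f, a) in F_7. Back-substituting through the division chain expresses 5 = s(x)·a(x) + t(x)·f(x) with s(x) ≡ 2x^2 + 2x + 4 (mod f), so (2x^2 + 2x + 4)·a(x) ≡ 5 (mod f). Multiplying by 5^(-1) ≡ 3 in F_7 gives a(x)^(-1) ≡ 3·(2x^2 + 2x + 4) ≡ 6x^2 + 6x + 5 (mod f). Check: (2x^2 + 3x)·(6x^2 + 6x + 5) = 5x^4 + 2x^3 + x ≡ 1 (mod x^3 + 3).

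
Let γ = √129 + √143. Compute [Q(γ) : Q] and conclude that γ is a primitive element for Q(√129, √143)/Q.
[Q(γ) : Q] = 4 (equivalently, Q(γ) = Q(√129, √143))

Obviously Q(γ) ⊆ Q(√129, √143), and [Q(√129, √143):Q] = 4 (since 129, 143 are distinct squarefree integers > 1 with 18447 not a perfect square). To show equality we compute the minimal polynomial of γ. From γ = √129 + √143: γ^2 = 129 + 2√(18447) + 143 = 272 + 2√(18447), so γ^2 - 272 = 2√(18447); squaring, (γ^2 - 272)^2 = 4·18447, i.e. γ^4 - 544γ^2 + 73984 - 73788 = 0, i.e. γ^4 - 544γ^2 + 196 = 0. So γ is a root of x^4 - 544x^2 + 196. This polynomial is irreducible over Q: it has no rational root (each ±√129 ± √143 is irrational), and any factorization into two quadratics over Q would force √(18447) ∈ Q (pairing opposite roots) or √129, √143 ∈ Q (other pairings), all impossible. Hence [Q(γ):Q] = 4 = [Q(√129, √143):Q], so Q(γ) = Q(√129, √143).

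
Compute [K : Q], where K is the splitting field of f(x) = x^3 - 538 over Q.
[K : Q] = 6

The roots of x^3 - 538 are ∛538, ω∛538, ω^2∛538 where ω = e^(2πi/3) is a primitive cube root of unity, so K = Q(∛538, ω). Now [Q(∛538):Q] = 3 (since 538 is not a perfect cube, x^3 - 538 is irreducible) and [Q(ω):Q] = 2. Both 2 and 3 divide [K:Q], and [K:Q] ≤ 3·2 = 6, so [K:Q] = 6. (Equivalently: Q(∛538) ⊂ R but ω ∉ R, so [K : Q(∛538)] = 2.)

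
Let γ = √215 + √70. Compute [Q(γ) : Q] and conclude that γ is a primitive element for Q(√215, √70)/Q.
[Q(γ) : Q] = 4 (equivalently, Q(γ) = Q(√215, √70))

Obviously Q(γ) ⊆ Q(√215, √70), and [Q(√215, √70):Q] = 4 (since 215, 70 are distinct squarefree integers > 1 with 15050 not a perfect square). To show equality we compute the minimal polynomial of γ. From γ = √215 + √70: γ^2 = 215 + 2√(15050) + 70 = 285 + 2√(15050), so γ^2 - 285 = 2√(15050); squaring, (γ^2 - 285)^2 = 4·15050, i.e. γ^4 - 570γ^2 + 81225 - 60200 = 0, i.e. γ^4 - 570γ^2 + 21025 = 0. So γ is a root of x^4 - 570x^2 + 21025. This polynomial is irreducible over Q: it has no rational root (each ±√215 ± √70 is irrational), and any factorization into two quadratics over Q would force √(15050) ∈ Q (pairing opposite roots) or √215, √70 ∈ Q (other pairings), all impossible. Hence [Q(γ):Q] = 4 = [Q(√215, √70):Q], so Q(γ) = Q(√215, √70).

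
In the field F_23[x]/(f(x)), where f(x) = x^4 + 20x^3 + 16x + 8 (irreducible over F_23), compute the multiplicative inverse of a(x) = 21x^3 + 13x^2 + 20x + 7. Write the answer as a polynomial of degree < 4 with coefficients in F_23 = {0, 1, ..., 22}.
a(x)^(-1) ≡ 8x^3 + 21x^2 + 2x + 16 (mod f(x))

Since f is irreducible over F_23, F_23[x]/(f) is a field and a(x) ≠ 0 has an inverse. Apply the extended Euclidean algorithm to f(x) and a(x) in F_23[x]: f(x) = (11x + 4)·a(x) + (4x^2 + 20x + 3);  a(x) = (11x)·(4x^2 + 20x + 3) + (10x + 7);  (4x^2 + 20x + 3) = (5x + 10)·(10x + 7) + (2). The last nonzero remainder is the constant 2 = gcd(f, a) in F_23. Back-substituting through the division chain expresses 2 = s(x)·a(x) + t(x)·f(x) with s(x) ≡ 16x^3 + 19x^2 + 4x + 9 (mod f), so (16x^3 + 19x^2 + 4x + 9)·a(x) ≡ 2 (mod f). Multiplying by 2^(-1) ≡ 12 in F_23 gives a(x)^(-1) ≡ 12·(16x^3 + 19x^2 + 4x + 9) ≡ 8x^3 + 21x^2 + 2x + 16 (mod f). Check: (21x^3 + 13x^2 + 20x + 7)·(8x^3 + 21x^2 + 2x + 16) = 7x^6 + 16x^5 + 15x^4 + 10x^3 + 4x^2 + 12x + 20 ≡ 1 (mod x^4 + 20x^3 + 16x + 8).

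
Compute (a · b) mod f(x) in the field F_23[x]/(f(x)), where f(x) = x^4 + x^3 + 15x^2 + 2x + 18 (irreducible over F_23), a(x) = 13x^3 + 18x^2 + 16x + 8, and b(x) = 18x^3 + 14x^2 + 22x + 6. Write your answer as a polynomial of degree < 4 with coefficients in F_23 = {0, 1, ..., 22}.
a · b ≡ 9x^3 + 21x^2 + 11 (mod f(x))

Multiply in F_23[x]: a(x)·b(x) = (13x^3 + 18x^2 + 16x + 8)·(18x^3 + 14x^2 + 22x + 6) = 4x^6 + 21x^4 + 14x^3 + 20x^2 + 19x + 2. This has degree ≥ 4, so divide by f(x) over F_23: 4x^6 + 21x^4 + 14x^3 + 20x^2 + 19x + 2 = (4x^2 + 19x + 11)·(x^4 + x^3 + 15x^2 + 2x + 18) + (9x^3 + 21x^2 + 11). Hence a·b ≡ 9x^3 + 21x^2 + 11 (mod f). (F_23[x]/(f) is a field with 23^4 = 279841 elements since f is irreducible of degree 4.)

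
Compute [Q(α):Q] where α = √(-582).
[Q(α):Q] = 2

[Q(α):Q] equals the degree of the minimal polynomial of α. Here α^2 = -582 and x^2 + 582 is irreducible (d = -582 is squarefree, ≠ 1, hence not a square), so deg(m_α) = 2. Thus [Q(α):Q] = 2.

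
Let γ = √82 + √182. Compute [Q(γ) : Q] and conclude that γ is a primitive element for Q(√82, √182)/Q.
[Q(γ) : Q] = 4 (equivalently, Q(γ) = Q(√82, √182))

Obviously Q(γ) ⊆ Q(√82, √182), and [Q(√82, √182):Q] = 4 (since 82, 182 are distinct squarefree integers > 1 with 14924 not a perfect square). To show equality we compute the minimal polynomial of γ. From γ = √82 + √182: γ^2 = 82 + 2√(14924) + 182 = 264 + 2√(14924), so γ^2 - 264 = 2√(14924); squaring, (γ^2 - 264)^2 = 4·14924, i.e. γ^4 - 528γ^2 + 69696 - 59696 = 0, i.e. γ^4 - 528γ^2 + 10000 = 0. So γ is a root of x^4 - 528x^2 + 10000. This polynomial is irreducible over Q: it has no rational root (each ±√82 ± √182 is irrational), and any factorization into two quadratics over Q would force √(14924) ∈ Q (pairing opposite roots) or √82, √182 ∈ Q (other pairings), all impossible. Hence [Q(γ):Q] = 4 = [Q(√82, √182):Q], so Q(γ) = Q(√82, √182).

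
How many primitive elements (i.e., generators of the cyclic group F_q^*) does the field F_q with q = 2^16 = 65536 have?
There are φ(65535) = 32768 primitive elements

F_q^* is cyclic of order q - 1 = 65535. A cyclic group of order m has exactly φ(m) generators. Here m = 65535 = 3 · 5 · 17 · 257, so the number of primitive elements is φ(65535) = 32768.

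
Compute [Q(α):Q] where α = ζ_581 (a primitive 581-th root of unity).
[Q(α):Q] = 492

The minimal polynomial of ζ_581 over Q is the 581-th cyclotomic polynomial Φ_581(x), which is irreducible over Q and has degree φ(581) = 492. Hence [Q(α):Q] = φ(581) = 492.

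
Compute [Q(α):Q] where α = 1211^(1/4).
[Q(α):Q] = 4

α is a root of x^4 - 1211. By Eisenstein's criterion at the prime p = 7 (which divides the constant term 1211 but p^2 = 49 does not, since 1211 is squarefree), x^4 - 1211 is irreducible over Q. Hence [Q(α):Q] = 4.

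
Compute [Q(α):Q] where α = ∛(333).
[Q(α):Q] = 3

The minimal polynomial of α is x^3 - 333, irreducible over Q since 333 is not a perfect cube (so x^3 - 333 has no rational root). Hence [Q(α):Q] = deg(m_α) = 3.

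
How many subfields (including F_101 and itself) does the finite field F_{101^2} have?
F_{101^2} has 2 subfields

The subfields of F_{p^n} are exactly the fields F_{p^d} for d | n (each is the fixed field of the unique index-d subgroup of Gal(F_{p^n}/F_p) ≅ Z/nZ). The divisors of n = 2 are {1, 2}, giving 2 subfields: F_{101^1}, F_{101^2}.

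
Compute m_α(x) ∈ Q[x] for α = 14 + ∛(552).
m_α(x) = x^3 - 42x^2 + 588x - 3296

Set β = α - 14 = ∛(552), so β^3 = 552. Then (α - 14)^3 - 552 = 0, i.e. α is a root of g(x) = (x - 14)^3 - 552 = x^3 - 42x^2 + 588x - 3296. Since g(x) = h(x - 14) where h(x) = x^3 - 552, and h is irreducible over Q (because 552 is not a perfect cube, so h has no rational root, and a monic cubic with no rational root is irreducible), g is also irreducible (irreducibility is preserved under the substitution x → x - 14). Hence m_α(x) = x^3 - 42x^2 + 588x - 3296.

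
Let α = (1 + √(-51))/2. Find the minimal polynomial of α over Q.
m_α(x) = x^2 - x + 13

From 2α - 1 = √(-51), squaring gives (2α - 1)^2 = -51, i.e. 4α^2 - 4α + 1 = -51, so α^2 - α + (1 + 51)/4 = 0. Since -51 ≡ 1 (mod 4), (1 + 51)/4 = 13 ∈ Z. The polynomial x^2 - x + 13 has discriminant 1 - 4·(13) = -51, which is not a perfect square in Q (d = -51 is squarefree and ≠ 1), so x^2 - x + 13 is irreducible over Q. It is the minimal polynomial of α.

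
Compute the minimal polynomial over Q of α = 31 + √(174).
m_α(x) = x^2 - 62x + 787

From α - 31 = √(174), squaring gives (α - 31)^2 = 174, i.e. α^2 - 62α + 961 = 174, so α^2 - 62α + 787 = 0. The discriminant of x^2 - 62x + 787 is (-62)^2 - 4·(787) = 3844 - 3148 = 696, and 4·(174) is not a perfect square in Q since 174 is squarefree and ≠ 1. Hence x^2 - 62x + 787 is irreducible over Q and is the minimal polynomial of α.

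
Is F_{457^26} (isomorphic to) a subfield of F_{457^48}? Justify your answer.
No: F_{457^26} is not a subfield of F_{457^48}

F_{p^m} embeds in F_{p^n} iff m | n. Here 26 ∤ 48 (since 48 = 1·26 + 22 with remainder 22 ≠ 0), so F_{457^26} is not a subfield of F_{457^48}. Equivalently: if it were, the tower law would give 26 = [F_{457^26}:F_457] dividing [F_{457^48}:F_457] = 48, contradiction.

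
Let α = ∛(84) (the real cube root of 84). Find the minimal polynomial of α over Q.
m_α(x) = x^3 - 84

α satisfies α^3 = 84, so x^3 - 84 annihilates α. By the rational root test, a rational root p/q (in lowest terms) of x^3 - 84 would satisfy p^3 = 84 q^3, forcing q = 1 and p^3 = 84; but 84 is not a perfect cube, contradiction. A monic cubic over Q with no rational root is irreducible (any nontrivial factorization would include a linear factor). Hence x^3 - 84 is the minimal polynomial of α, and in particular [Q(α):Q] = 3.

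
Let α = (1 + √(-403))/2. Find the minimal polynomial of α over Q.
m_α(x) = x^2 - x + 101

From 2α - 1 = √(-403), squaring gives (2α - 1)^2 = -403, i.e. 4α^2 - 4α + 1 = -403, so α^2 - α + (1 + 403)/4 = 0. Since -403 ≡ 1 (mod 4), (1 + 403)/4 = 101 ∈ Z. The polynomial x^2 - x + 101 has discriminant 1 - 4·(101) = -403, which is not a perfect square in Q (d = -403 is squarefree and ≠ 1), so x^2 - x + 101 is irreducible over Q. It is the minimal polynomial of α.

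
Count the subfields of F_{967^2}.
F_{967^2} has 2 subfields

The subfields of F_{p^n} are exactly the fields F_{p^d} for d | n (each is the fixed field of the unique index-d subgroup of Gal(F_{p^n}/F_p) ≅ Z/nZ). The divisors of n = 2 are {1, 2}, giving 2 subfields: F_{967^1}, F_{967^2}.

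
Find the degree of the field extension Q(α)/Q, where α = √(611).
[Q(α):Q] = 2

[Q(α):Q] equals the degree of the minimal polynomial of α. Here α^2 = 611 and x^2 - 611 is irreducible (d = 611 is squarefree, ≠ 1, hence not a square), so deg(m_α) = 2. Thus [Q(α):Q] = 2.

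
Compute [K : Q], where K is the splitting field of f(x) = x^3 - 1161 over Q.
[K : Q] = 6

The roots of x^3 - 1161 are ∛1161, ω∛1161, ω^2∛1161 where ω = e^(2πi/3) is a primitive cube root of unity, so K = Q(∛1161, ω). Now [Q(∛1161):Q] = 3 (since 1161 is not a perfect cube, x^3 - 1161 is irreducible) and [Q(ω):Q] = 2. Both 2 and 3 divide [K:Q], and [K:Q] ≤ 3·2 = 6, so [K:Q] = 6. (Equivalently: Q(∛1161) ⊂ R but ω ∉ R, so [K : Q(∛1161)] = 2.)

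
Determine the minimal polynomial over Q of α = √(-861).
m_α(x) = x^2 + 861

α satisfies α^2 + 861 = 0, so x^2 + 861 annihilates α. Since d = -861 is squarefree and ≠ 1, it is not a perfect square in Q, so x^2 + 861 has no rational root and is therefore irreducible over Q (a degree-2 polynomial over a field is irreducible iff it has no root). Hence m_α(x) = x^2 + 861.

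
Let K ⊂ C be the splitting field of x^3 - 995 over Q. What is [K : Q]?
[K : Q] = 6

The roots of x^3 - 995 are ∛995, ω∛995, ω^2∛995 where ω = e^(2πi/3) is a primitive cube root of unity, so K = Q(∛995, ω). Now [Q(∛995):Q] = 3 (since 995 is not a perfect cube, x^3 - 995 is irreducible) and [Q(ω):Q] = 2. Both 2 and 3 divide [K:Q], and [K:Q] ≤ 3·2 = 6, so [K:Q] = 6. (Equivalently: Q(∛995) ⊂ R but ω ∉ R, so [K : Q(∛995)] = 2.)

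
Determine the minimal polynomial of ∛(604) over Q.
m_α(x) = x^3 - 604

α satisfies α^3 = 604, so x^3 - 604 annihilates α. By the rational root test, a rational root p/q (in lowest terms) of x^3 - 604 would satisfy p^3 = 604 q^3, forcing q = 1 and p^3 = 604; but 604 is not a perfect cube, contradiction. A monic cubic over Q with no rational root is irreducible (any nontrivial factorization would include a linear factor). Hence x^3 - 604 is the minimal polynomial of α, and in particular [Q(α):Q] = 3.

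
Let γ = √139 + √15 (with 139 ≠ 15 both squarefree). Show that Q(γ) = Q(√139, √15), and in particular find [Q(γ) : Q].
[Q(γ) : Q] = 4 (equivalently, Q(γ) = Q(√139, √15))

Obviously Q(γ) ⊆ Q(√139, √15), and [Q(√139, √15):Q] = 4 (since 139, 15 are distinct squarefree integers > 1 with 2085 not a perfect square). To show equality we compute the minimal polynomial of γ. From γ = √139 + √15: γ^2 = 139 + 2√(2085) + 15 = 154 + 2√(2085), so γ^2 - 154 = 2√(2085); squaring, (γ^2 - 154)^2 = 4·2085, i.e. γ^4 - 308γ^2 + 23716 - 8340 = 0, i.e. γ^4 - 308γ^2 + 15376 = 0. So γ is a root of x^4 - 308x^2 + 15376. This polynomial is irreducible over Q: it has no rational root (each ±√139 ± √15 is irrational), and any factorization into two quadratics over Q would force √(2085) ∈ Q (pairing opposite roots) or √139, √15 ∈ Q (other pairings), all impossible. Hence [Q(γ):Q] = 4 = [Q(√139, √15):Q], so Q(γ) = Q(√139, √15).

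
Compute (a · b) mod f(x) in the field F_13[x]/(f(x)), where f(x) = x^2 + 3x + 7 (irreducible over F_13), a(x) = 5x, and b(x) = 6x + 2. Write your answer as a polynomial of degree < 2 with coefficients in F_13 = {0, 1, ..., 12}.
a · b ≡ 11x + 11 (mod f(x))

Multiply in F_13[x]: a(x)·b(x) = (5x)·(6x + 2) = 4x^2 + 10x. This has degree ≥ 2, so divide by f(x) over F_13: 4x^2 + 10x = (4)·(x^2 + 3x + 7) + (11x + 11). Hence a·b ≡ 11x + 11 (mod f). (F_13[x]/(f) is a field with 13^2 = 169 elements since f is irreducible of degree 2.)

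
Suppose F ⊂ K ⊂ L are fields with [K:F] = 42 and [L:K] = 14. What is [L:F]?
[L:F] = 588

The tower law says that for any tower of field extensions F ⊂ K ⊂ L with finite degrees, [L:F] = [L:K] · [K:F]. Here this gives [L:F] = 14 · 42 = 588.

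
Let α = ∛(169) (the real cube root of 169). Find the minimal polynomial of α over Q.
m_α(x) = x^3 - 169

α satisfies α^3 = 169, so x^3 - 169 annihilates α. By the rational root test, a rational root p/q (in lowest terms) of x^3 - 169 would satisfy p^3 = 169 q^3, forcing q = 1 and p^3 = 169; but 169 is not a perfect cube, contradiction. A monic cubic over Q with no rational root is irreducible (any nontrivial factorization would include a linear factor). Hence x^3 - 169 is the minimal polynomial of α, and in particular [Q(α):Q] = 3.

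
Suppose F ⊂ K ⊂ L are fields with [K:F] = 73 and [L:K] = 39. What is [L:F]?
[L:F] = 2847

The tower law says that for any tower of field extensions F ⊂ K ⊂ L with finite degrees, [L:F] = [L:K] · [K:F]. Here this gives [L:F] = 39 · 73 = 2847.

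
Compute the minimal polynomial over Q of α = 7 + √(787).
m_α(x) = x^2 - 14x - 738

From α - 7 = √(787), squaring gives (α - 7)^2 = 787, i.e. α^2 - 14α + 49 = 787, so α^2 - 14α - 738 = 0. The discriminant of x^2 - 14x - 738 is (-14)^2 - 4·(-738) = 196 + 2952 = 3148, and 4·(787) is not a perfect square in Q since 787 is squarefree and ≠ 1. Hence x^2 - 14x - 738 is irreducible over Q and is the minimal polynomial of α.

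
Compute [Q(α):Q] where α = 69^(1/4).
[Q(α):Q] = 4

α is a root of x^4 - 69. By Eisenstein's criterion at the prime p = 3 (which divides the constant term 69 but p^2 = 9 does not, since 69 is squarefree), x^4 - 69 is irreducible over Q. Hence [Q(α):Q] = 4.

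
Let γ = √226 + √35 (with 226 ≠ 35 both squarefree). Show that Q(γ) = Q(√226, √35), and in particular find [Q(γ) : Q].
[Q(γ) : Q] = 4 (equivalently, Q(γ) = Q(√226, √35))

Obviously Q(γ) ⊆ Q(√226, √35), and [Q(√226, √35):Q] = 4 (since 226, 35 are distinct squarefree integers > 1 with 7910 not a perfect square). To show equality we compute the minimal polynomial of γ. From γ = √226 + √35: γ^2 = 226 + 2√(7910) + 35 = 261 + 2√(7910), so γ^2 - 261 = 2√(7910); squaring, (γ^2 - 261)^2 = 4·7910, i.e. γ^4 - 522γ^2 + 68121 - 31640 = 0, i.e. γ^4 - 522γ^2 + 36481 = 0. So γ is a root of x^4 - 522x^2 + 36481. This polynomial is irreducible over Q: it has no rational root (each ±√226 ± √35 is irrational), and any factorization into two quadratics over Q would force √(7910) ∈ Q (pairing opposite roots) or √226, √35 ∈ Q (other pairings), all impossible. Hence [Q(γ):Q] = 4 = [Q(√226, √35):Q], so Q(γ) = Q(√226, √35).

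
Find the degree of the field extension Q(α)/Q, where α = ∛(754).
[Q(α):Q] = 3

The minimal polynomial of α is x^3 - 754, irreducible over Q since 754 is not a perfect cube (so x^3 - 754 has no rational root). Hence [Q(α):Q] = deg(m_α) = 3.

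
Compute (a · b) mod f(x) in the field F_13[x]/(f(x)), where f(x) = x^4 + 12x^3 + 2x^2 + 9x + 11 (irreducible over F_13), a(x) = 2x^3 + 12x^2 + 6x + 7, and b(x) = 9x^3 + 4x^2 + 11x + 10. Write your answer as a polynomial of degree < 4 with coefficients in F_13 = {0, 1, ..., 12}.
a · b ≡ 5x^3 + 4x^2 + 6x + 7 (mod f(x))

Multiply in F_13[x]: a(x)·b(x) = (2x^3 + 12x^2 + 6x + 7)·(9x^3 + 4x^2 + 11x + 10) = 5x^6 + 12x^5 + 7x^4 + 5x^3 + 6x^2 + 7x + 5. This has degree ≥ 4, so divide by f(x) over F_13: 5x^6 + 12x^5 + 7x^4 + 5x^3 + 6x^2 + 7x + 5 = (5x^2 + 4x + 1)·(x^4 + 12x^3 + 2x^2 + 9x + 11) + (5x^3 + 4x^2 + 6x + 7). Hence a·b ≡ 5x^3 + 4x^2 + 6x + 7 (mod f). (F_13[x]/(f) is a field with 13^4 = 28561 elements since f is irreducible of degree 4.)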